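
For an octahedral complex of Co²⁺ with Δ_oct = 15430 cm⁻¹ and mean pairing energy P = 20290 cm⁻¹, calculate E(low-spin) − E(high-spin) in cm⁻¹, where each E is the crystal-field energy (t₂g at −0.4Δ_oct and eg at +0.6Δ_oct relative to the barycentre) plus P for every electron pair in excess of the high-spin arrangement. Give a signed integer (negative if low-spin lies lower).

Group 9 minus oxidation state +2 gives a d⁷ configuration for Co²⁺.
High-spin: t₂g⁵ eg², CFSE = -0.8Δ_oct = -12344 cm⁻¹.
Low-spin t₂g⁶ eg¹ gives -1.8Δ_oct = -27774 cm⁻¹, but forming 1 extra pair costs 1P = 20290 cm⁻¹, so E(LS) = -27774 + 20290 = -7484 cm⁻¹.
Thus E(LS) − E(HS) = 4860 cm⁻¹.

4860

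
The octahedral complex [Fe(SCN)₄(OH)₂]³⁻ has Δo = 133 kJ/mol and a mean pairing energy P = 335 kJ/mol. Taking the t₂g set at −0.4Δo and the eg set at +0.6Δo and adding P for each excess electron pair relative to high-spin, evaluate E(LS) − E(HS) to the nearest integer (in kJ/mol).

404

Ligand charges: 4×(-1) from SCN⁻ and 2×(-1) from OH⁻ sum to -6; with overall charge -3, Fe is +3.
Group 8 minus oxidation state +3 gives a d⁵ configuration for Fe³⁺.
High-spin d⁵ fills as t₂g³ eg² with CFSE 3(−0.4) + 2(+0.6) = 0.0Δo = 0 kJ/mol.
Low-spin: t₂g⁵ eg⁰, orbital CFSE = -2.0Δo = -266 kJ/mol; plus 2 excess pairs × P = +670 kJ/mol; total 404 kJ/mol.
E(LS) − E(HS) = 404 − (0) = 404 kJ/mol.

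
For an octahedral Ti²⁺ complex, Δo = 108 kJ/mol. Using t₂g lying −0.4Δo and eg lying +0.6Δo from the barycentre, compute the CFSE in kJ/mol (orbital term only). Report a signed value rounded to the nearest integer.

Ti is in group 4, so Ti²⁺ is d² (4 − 2 = 2).
For octahedral d² the high- and low-spin configurations coincide.
Configuration: t₂g² eg⁰.
CFSE(orbital) = 2×(-0.4Δo) + 0×(0.6Δo) = -0.8Δo; with Δo = 108 kJ/mol that is -86 kJ/mol.

-86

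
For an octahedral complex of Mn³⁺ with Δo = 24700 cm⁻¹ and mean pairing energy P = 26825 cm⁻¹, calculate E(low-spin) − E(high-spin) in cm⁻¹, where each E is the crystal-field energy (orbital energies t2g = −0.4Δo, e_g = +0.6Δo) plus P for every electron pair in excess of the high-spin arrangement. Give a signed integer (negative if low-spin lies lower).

Group 7 minus oxidation state +3 gives a d⁴ configuration for Mn³⁺.
In the high-spin limit (t2g^3 e_g^1) the orbital term is -0.6Δo = -14820 cm⁻¹, with no excess pairing.
For low-spin the configuration is t2g^4 e_g^0: orbital energy -1.6 × 24700 = -39520 cm⁻¹, and 1 additional pair relative to high-spin adds 26825 cm⁻¹, giving -12695 cm⁻¹.
Thus E(LS) − E(HS) = 2125 cm⁻¹.

2125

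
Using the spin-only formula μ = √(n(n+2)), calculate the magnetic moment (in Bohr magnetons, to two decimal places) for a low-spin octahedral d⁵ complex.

Configuration: t₂g⁵ eg⁰ → 1 unpaired electron.
μ(spin-only) = √[1(1+2)] = √3 ≈ 1.73 Bohr magnetons.

1.73 Bohr magnetons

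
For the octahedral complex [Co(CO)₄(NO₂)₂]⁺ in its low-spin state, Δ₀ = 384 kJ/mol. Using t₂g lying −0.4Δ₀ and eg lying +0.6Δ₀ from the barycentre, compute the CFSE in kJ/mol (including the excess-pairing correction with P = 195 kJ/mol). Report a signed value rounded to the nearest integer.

Ligand charges: 4×(+0) from CO and 2×(-1) from NO₂⁻ sum to -2; with overall charge +1, Co is +3.
Co³⁺: group 9, so d-count = 9 − 3 = 6.
Electron filling gives t₂g⁶ eg⁰.
The orbital stabilization is -2.4Δ₀ = -2.4 × 384 = -922 kJ/mol.
Pairing penalty: 3 pairs vs 1 in the high-spin reference → 2 extra × P = 390 kJ/mol.
Net CFSE = -922 + 390 = -532 kJ/mol.

-532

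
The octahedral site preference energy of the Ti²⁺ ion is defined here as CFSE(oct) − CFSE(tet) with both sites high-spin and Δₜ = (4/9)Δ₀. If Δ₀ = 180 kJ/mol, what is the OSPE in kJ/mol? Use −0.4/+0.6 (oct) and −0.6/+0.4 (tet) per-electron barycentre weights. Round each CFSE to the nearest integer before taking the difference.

Ti is in group 4, so Ti²⁺ is d² (4 − 2 = 2).
Octahedral (high-spin): t₂g² eg⁰, CFSE = 2(−0.4) + 0(+0.6) = -0.8Δ₀ = -0.8 × 180 = -144 kJ/mol.
Tetrahedral e² t₂⁰ gives -1.2Δₜ = -1.2 × (4/9) × 180 = -96 kJ/mol.
Subtracting, OSPE = -144 − (-96) = -48 kJ/mol.

-48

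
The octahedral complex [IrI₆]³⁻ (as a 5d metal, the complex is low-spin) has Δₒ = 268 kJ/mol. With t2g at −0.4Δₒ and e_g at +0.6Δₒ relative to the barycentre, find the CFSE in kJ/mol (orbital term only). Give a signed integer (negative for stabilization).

-643

Each I⁻ contributes -1; 6 × (-1) = -6. With overall charge -3, Ir is in the +3 oxidation state.
Ir sits in group 9; removing 3 electrons leaves Ir³⁺ with 9 − 3 = 6 d electrons.
Electron filling gives t2g^6 e_g^0.
Orbital CFSE = 6(-0.4) + 0(0.6) = -2.4Δₒ = -2.4 × 268 = -643 kJ/mol.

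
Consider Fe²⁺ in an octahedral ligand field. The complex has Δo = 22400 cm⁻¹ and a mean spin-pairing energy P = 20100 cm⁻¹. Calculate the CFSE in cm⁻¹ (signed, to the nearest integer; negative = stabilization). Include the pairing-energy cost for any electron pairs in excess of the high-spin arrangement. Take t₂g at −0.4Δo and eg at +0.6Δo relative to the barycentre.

-13560

Fe²⁺: group 8, so d-count = 8 − 2 = 6.
Δo > P, so pairing is preferred: the ground state is low-spin.
That gives t₂g⁶ eg⁰.
Orbital CFSE = -2.4Δo = -2.4 × 22400 = -53760 cm⁻¹.
Excess pairs vs high-spin: 3 − 1 = 2; pairing cost = +40200 cm⁻¹.
Net CFSE = -53760 + 40200 = -13560 cm⁻¹.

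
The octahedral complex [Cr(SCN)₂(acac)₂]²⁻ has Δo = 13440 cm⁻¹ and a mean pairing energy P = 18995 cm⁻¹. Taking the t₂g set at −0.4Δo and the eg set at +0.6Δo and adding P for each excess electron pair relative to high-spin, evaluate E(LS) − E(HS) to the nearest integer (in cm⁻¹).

Ligand charges: 2×(-1) from SCN⁻ and 2×(-1) from acac⁻ sum to -4; with overall charge -2, Cr is +2.
Cr is in group 6, so Cr²⁺ is d⁴ (6 − 2 = 4).
High-spin: t₂g³ eg¹, CFSE = -0.6Δo = -8064 cm⁻¹.
Low-spin t₂g⁴ eg⁰ gives -1.6Δo = -21504 cm⁻¹, but forming 1 extra pair costs 1P = 18995 cm⁻¹, so E(LS) = -21504 + 18995 = -2509 cm⁻¹.
Thus E(LS) − E(HS) = 5555 cm⁻¹.

5555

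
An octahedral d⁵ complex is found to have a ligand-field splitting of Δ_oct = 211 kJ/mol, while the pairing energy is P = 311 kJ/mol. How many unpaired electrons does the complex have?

Here Δ_oct < P (211 < 311), so the high-spin state is favoured.
Configuration: t₂g³ eg².
Unpaired electrons: 5.

5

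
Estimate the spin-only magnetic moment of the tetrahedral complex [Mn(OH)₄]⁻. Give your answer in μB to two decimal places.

4.90 μB

Each OH⁻ contributes -1; 4 × (-1) = -4. With overall charge -1, Mn is in the +3 oxidation state.
Mn sits in group 7; removing 3 electrons leaves Mn³⁺ with 7 − 3 = 4 d electrons.
With tetrahedral geometry the complex is necessarily high-spin.
Configuration: e^2 t2^2 → 4 unpaired electrons.
μ(spin-only) = √[4(4+2)] = √24 ≈ 4.90 μB.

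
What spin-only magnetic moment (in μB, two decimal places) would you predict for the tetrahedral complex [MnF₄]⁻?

4.90 μB

Each F⁻ contributes -1; 4 × (-1) = -4. With overall charge -1, Mn is in the +3 oxidation state.
Mn is in group 7, so Mn³⁺ is d⁴ (7 − 3 = 4).
With tetrahedral geometry the complex is necessarily high-spin.
Configuration: e² t₂² → 4 unpaired electrons.
μ(spin-only) = √[4(4+2)] = √24 ≈ 4.90 μB.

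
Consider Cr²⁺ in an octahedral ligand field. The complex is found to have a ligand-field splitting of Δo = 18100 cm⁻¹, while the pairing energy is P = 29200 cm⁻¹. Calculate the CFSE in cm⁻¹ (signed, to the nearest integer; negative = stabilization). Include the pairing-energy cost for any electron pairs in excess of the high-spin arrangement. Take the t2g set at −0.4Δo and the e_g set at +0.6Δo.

-10860

Cr²⁺: group 6, so d-count = 6 − 2 = 4.
Here Δo < P (18100 < 29200), so the high-spin state is favoured.
Filling d⁴ accordingly: t2g^3 e_g^1.
Orbital CFSE = -0.6Δo = -0.6 × 18100 = -10860 cm⁻¹.
High-spin has no excess pairs, so no pairing correction applies.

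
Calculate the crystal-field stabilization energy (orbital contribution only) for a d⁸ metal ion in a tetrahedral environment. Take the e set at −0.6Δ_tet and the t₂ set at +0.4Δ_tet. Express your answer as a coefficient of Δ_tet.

Tetrahedral fields are weak (Δₜ ≈ 4/9 Δₒ), so electrons fill high-spin.
Configuration: e⁴ t₂⁴.
CFSE = 4(-0.6Δ_tet) + 4(0.4Δ_tet) = -2.4Δ_tet + 1.6Δ_tet = -0.8Δ_tet.

-0.8 Δ_tet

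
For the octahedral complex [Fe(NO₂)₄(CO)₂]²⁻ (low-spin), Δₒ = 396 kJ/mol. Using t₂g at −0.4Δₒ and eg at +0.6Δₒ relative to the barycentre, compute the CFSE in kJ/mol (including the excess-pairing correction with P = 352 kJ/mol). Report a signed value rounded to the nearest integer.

Ligand charges: 4×(-1) from NO₂⁻ and 2×(+0) from CO sum to -4; with overall charge -2, Fe is +2.
Fe²⁺: group 8, so d-count = 8 − 2 = 6.
Electron filling gives t₂g⁶ eg⁰.
The orbital stabilization is -2.4Δₒ = -2.4 × 396 = -950 kJ/mol.
Relative to high-spin t₂g⁴ eg² (1 paired), the low-spin configuration has 2 additional pairs, contributing +2 × 352 = +704 kJ/mol.
Net CFSE = -950 + 704 = -246 kJ/mol.

-246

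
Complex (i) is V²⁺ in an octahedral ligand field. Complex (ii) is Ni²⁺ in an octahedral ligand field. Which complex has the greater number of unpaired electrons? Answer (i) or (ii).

(i)

(i): Group 5 minus oxidation state +2 gives a d³ configuration for V²⁺; t₂g³ eg⁰ → 3 unpaired.
(ii): Group 10 minus oxidation state +2 gives a d⁸ configuration for Ni²⁺; For octahedral d⁸ the high- and low-spin configurations coincide; t₂g⁶ eg² → 2 unpaired.
So (i) has more unpaired electrons.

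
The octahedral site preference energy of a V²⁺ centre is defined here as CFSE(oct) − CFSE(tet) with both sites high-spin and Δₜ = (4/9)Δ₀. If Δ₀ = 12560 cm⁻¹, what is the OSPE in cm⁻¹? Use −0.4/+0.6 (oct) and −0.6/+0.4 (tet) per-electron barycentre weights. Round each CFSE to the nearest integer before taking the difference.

Group 5 minus oxidation state +2 gives a d³ configuration for V²⁺.
Octahedral (high-spin): t₂g³ eg⁰, CFSE = 3(−0.4) + 0(+0.6) = -1.2Δ₀ = -1.2 × 12560 = -15072 cm⁻¹.
Tetrahedral: e² t₂¹, CFSE = 2(−0.6) + 1(+0.4) = -0.8Δₜ = -0.8 × (4/9) × 12560 = -4466 cm⁻¹.
Subtracting, OSPE = -15072 − (-4466) = -10606 cm⁻¹.

-10606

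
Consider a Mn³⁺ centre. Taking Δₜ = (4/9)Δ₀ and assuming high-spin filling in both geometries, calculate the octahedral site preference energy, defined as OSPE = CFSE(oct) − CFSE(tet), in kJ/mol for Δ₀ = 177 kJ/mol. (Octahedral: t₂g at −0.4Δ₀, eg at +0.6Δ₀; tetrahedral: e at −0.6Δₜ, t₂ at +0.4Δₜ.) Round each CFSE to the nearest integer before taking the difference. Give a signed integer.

-75

Mn is in group 7, so Mn³⁺ is d⁴ (7 − 3 = 4).
In an octahedral site d⁴ (HS) is t2g^3 e_g^1, giving CFSE(oct) = -0.6Δ₀ = -106 kJ/mol.
In a tetrahedral site the filling is e^2 t2^2: CFSE(tet) = -0.4Δₜ = -0.4 × (4/9)(177) = -31 kJ/mol.
OSPE = CFSE(oct) − CFSE(tet) = -106 − (-31) = -75 kJ/mol.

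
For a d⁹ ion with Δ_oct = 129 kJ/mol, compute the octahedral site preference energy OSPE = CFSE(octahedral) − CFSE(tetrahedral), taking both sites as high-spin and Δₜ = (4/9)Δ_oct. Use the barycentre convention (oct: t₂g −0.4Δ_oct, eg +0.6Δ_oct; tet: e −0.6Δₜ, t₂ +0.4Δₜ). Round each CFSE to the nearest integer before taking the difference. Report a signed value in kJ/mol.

Octahedral high-spin t2g^6 e_g^3: CFSE = -0.6 × 129 = -77 kJ/mol.
Tetrahedral e^4 t2^5 gives -0.4Δₜ = -0.4 × (4/9) × 129 = -23 kJ/mol.
OSPE = CFSE(oct) − CFSE(tet) = -77 − (-23) = -54 kJ/mol.

-54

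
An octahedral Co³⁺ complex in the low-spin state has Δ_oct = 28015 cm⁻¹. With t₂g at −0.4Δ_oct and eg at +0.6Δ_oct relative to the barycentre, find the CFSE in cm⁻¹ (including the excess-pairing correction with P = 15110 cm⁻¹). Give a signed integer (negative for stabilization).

-37016

Co sits in group 9; removing 3 electrons leaves Co³⁺ with 9 − 3 = 6 d electrons.
The d⁶ electrons fill as t₂g⁶ eg⁰.
Orbital CFSE = 6(-0.4) + 0(0.6) = -2.4Δ_oct = -2.4 × 28015 = -67236 cm⁻¹.
Pairing penalty: 3 pairs vs 1 in the high-spin reference → 2 extra × P = 30220 cm⁻¹.
Overall CFSE = -67236 + 30220 = -37016 cm⁻¹.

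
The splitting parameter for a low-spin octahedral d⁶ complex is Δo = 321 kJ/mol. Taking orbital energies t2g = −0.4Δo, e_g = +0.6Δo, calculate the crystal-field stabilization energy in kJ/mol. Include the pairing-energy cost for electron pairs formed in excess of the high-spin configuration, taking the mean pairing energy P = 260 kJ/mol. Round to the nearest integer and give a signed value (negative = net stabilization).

-250

Electron filling gives t2g^6 e_g^0.
Orbital CFSE = 6(-0.4) + 0(0.6) = -2.4Δo = -2.4 × 321 = -770 kJ/mol.
Relative to high-spin t2g^4 e_g^2 (1 paired), the low-spin configuration has 2 additional pairs, contributing +2 × 260 = +520 kJ/mol.
Overall CFSE = -770 + 520 = -250 kJ/mol.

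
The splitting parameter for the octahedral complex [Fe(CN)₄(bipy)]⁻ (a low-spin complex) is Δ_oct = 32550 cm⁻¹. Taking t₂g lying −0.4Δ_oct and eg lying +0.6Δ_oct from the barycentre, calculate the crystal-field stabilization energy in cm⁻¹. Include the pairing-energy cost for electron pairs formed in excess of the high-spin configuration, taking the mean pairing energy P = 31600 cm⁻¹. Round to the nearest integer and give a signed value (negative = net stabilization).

Ligand charges: 4×(-1) from CN⁻ and 1×(+0) from bipy sum to -4; with overall charge -1, Fe is +3.
Group 8 minus oxidation state +3 gives a d⁵ configuration for Fe³⁺.
The d⁵ electrons fill as t₂g⁵ eg⁰.
The orbital stabilization is -2.0Δ_oct = -2.0 × 32550 = -65100 cm⁻¹.
High-spin d⁵ would be t₂g³ eg² with 0 pairs; low-spin has 2, so 2 excess pairs cost +2P = +63200 cm⁻¹.
Overall CFSE = -65100 + 63200 = -1900 cm⁻¹.

-1900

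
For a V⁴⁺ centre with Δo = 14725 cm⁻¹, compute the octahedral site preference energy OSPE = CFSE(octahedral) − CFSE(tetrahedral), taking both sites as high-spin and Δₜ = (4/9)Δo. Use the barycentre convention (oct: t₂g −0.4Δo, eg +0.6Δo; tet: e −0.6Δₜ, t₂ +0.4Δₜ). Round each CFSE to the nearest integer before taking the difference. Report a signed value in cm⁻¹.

V sits in group 5; removing 4 electrons leaves V⁴⁺ with 5 − 4 = 1 d electrons.
Octahedral high-spin t₂g¹ eg⁰: CFSE = -0.4 × 14725 = -5890 cm⁻¹.
Tetrahedral e¹ t₂⁰ gives -0.6Δₜ = -0.6 × (4/9) × 14725 = -3927 cm⁻¹.
OSPE = CFSE(oct) − CFSE(tet) = -5890 − (-3927) = -1963 cm⁻¹.

-1963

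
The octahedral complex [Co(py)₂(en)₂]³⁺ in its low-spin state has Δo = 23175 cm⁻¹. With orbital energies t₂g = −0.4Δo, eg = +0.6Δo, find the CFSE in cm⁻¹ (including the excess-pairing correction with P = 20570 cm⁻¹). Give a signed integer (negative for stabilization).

-14480

Ligand charges: 2×(+0) from py and 2×(+0) from en sum to +0; with overall charge +3, Co is +3.
Group 9 minus oxidation state +3 gives a d⁶ configuration for Co³⁺.
The d⁶ electrons fill as t₂g⁶ eg⁰.
The orbital stabilization is -2.4Δo = -2.4 × 23175 = -55620 cm⁻¹.
High-spin d⁶ would be t₂g⁴ eg² with 1 pair; low-spin has 3, so 2 excess pairs cost +2P = +41140 cm⁻¹.
Net CFSE = -55620 + 41140 = -14480 cm⁻¹.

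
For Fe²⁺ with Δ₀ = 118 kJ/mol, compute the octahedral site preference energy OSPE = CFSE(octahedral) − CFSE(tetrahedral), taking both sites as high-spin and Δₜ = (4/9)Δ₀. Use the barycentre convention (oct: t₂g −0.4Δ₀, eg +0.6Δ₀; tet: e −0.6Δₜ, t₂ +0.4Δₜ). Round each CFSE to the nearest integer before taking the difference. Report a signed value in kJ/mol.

Fe²⁺: group 8, so d-count = 8 − 2 = 6.
In an octahedral site d⁶ (HS) is t₂g⁴ eg², giving CFSE(oct) = -0.4Δ₀ = -47 kJ/mol.
In a tetrahedral site the filling is e³ t₂³: CFSE(tet) = -0.6Δₜ = -0.6 × (4/9)(118) = -31 kJ/mol.
OSPE = -47 − (-31) = -16 kJ/mol.

-16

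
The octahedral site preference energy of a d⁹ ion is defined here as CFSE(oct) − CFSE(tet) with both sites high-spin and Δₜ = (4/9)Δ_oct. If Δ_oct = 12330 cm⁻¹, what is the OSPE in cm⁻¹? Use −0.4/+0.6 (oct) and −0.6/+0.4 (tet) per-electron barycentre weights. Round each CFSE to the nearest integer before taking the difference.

-5206

Octahedral high-spin t2g^6 e_g^3: CFSE = -0.6 × 12330 = -7398 cm⁻¹.
In a tetrahedral site the filling is e^4 t2^5: CFSE(tet) = -0.4Δₜ = -0.4 × (4/9)(12330) = -2192 cm⁻¹.
OSPE = -7398 − (-2192) = -5206 cm⁻¹.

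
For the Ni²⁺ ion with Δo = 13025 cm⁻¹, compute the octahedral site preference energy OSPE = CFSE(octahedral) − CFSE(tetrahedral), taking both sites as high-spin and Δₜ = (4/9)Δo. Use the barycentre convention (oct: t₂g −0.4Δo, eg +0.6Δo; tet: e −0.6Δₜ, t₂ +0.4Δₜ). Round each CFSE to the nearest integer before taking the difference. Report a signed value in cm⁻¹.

Ni sits in group 10; removing 2 electrons leaves Ni²⁺ with 10 − 2 = 8 d electrons.
Octahedral (high-spin): t₂g⁶ eg², CFSE = 6(−0.4) + 2(+0.6) = -1.2Δo = -1.2 × 13025 = -15630 cm⁻¹.
In a tetrahedral site the filling is e⁴ t₂⁴: CFSE(tet) = -0.8Δₜ = -0.8 × (4/9)(13025) = -4631 cm⁻¹.
OSPE = CFSE(oct) − CFSE(tet) = -15630 − (-4631) = -10999 cm⁻¹.

-10999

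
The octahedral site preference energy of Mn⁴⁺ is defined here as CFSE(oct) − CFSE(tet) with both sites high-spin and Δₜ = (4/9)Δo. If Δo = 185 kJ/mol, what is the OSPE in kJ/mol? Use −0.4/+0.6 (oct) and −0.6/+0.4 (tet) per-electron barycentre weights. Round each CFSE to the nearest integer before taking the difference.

-156

Group 7 minus oxidation state +4 gives a d³ configuration for Mn⁴⁺.
In an octahedral site d³ (HS) is t₂g³ eg⁰, giving CFSE(oct) = -1.2Δo = -222 kJ/mol.
Tetrahedral: e² t₂¹, CFSE = 2(−0.6) + 1(+0.4) = -0.8Δₜ = -0.8 × (4/9) × 185 = -66 kJ/mol.
OSPE = -222 − (-66) = -156 kJ/mol.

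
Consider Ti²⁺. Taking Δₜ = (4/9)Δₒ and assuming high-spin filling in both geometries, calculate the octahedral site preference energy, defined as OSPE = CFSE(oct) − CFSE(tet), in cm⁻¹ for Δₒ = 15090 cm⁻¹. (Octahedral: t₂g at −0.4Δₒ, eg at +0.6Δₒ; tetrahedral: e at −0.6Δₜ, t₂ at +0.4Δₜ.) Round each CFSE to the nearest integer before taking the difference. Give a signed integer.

-4024

Ti sits in group 4; removing 2 electrons leaves Ti²⁺ with 4 − 2 = 2 d electrons.
Octahedral (high-spin): t2g^2 e_g^0, CFSE = 2(−0.4) + 0(+0.6) = -0.8Δₒ = -0.8 × 15090 = -12072 cm⁻¹.
Tetrahedral e^2 t2^0 gives -1.2Δₜ = -1.2 × (4/9) × 15090 = -8048 cm⁻¹.
Subtracting, OSPE = -12072 − (-8048) = -4024 cm⁻¹.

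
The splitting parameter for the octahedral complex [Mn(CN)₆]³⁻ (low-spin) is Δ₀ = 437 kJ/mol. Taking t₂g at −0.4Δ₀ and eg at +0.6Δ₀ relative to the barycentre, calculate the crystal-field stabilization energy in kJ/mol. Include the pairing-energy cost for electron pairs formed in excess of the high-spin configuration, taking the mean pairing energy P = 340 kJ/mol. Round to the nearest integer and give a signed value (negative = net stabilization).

-359

Each CN⁻ contributes -1; 6 × (-1) = -6. With overall charge -3, Mn is in the +3 oxidation state.
Mn is in group 7, so Mn³⁺ is d⁴ (7 − 3 = 4).
The d⁴ electrons fill as t₂g⁴ eg⁰.
The orbital stabilization is -1.6Δ₀ = -1.6 × 437 = -699 kJ/mol.
High-spin d⁴ would be t₂g³ eg¹ with 0 pairs; low-spin has 1, so 1 excess pair costs +1P = +340 kJ/mol.
Overall CFSE = -699 + 340 = -359 kJ/mol.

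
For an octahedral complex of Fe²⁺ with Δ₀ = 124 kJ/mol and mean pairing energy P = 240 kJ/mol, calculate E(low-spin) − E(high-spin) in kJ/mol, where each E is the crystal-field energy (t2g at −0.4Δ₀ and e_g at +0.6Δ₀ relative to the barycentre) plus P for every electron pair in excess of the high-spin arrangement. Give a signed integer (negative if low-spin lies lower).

Group 8 minus oxidation state +2 gives a d⁶ configuration for Fe²⁺.
High-spin: t2g^4 e_g^2, CFSE = -0.4Δ₀ = -50 kJ/mol.
Low-spin t2g^6 e_g^0 gives -2.4Δ₀ = -298 kJ/mol, but forming 2 extra pairs costs 2P = 480 kJ/mol, so E(LS) = -298 + 480 = 182 kJ/mol.
The difference is 182 − (-50) = 232 kJ/mol, so high-spin lies lower.

232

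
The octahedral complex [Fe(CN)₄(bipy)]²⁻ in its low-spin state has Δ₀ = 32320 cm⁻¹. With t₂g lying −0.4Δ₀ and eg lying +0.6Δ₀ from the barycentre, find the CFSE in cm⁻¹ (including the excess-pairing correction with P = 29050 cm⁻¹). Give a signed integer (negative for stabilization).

-19468

Ligand charges: 4×(-1) from CN⁻ and 1×(+0) from bipy sum to -4; with overall charge -2, Fe is +2.
Group 8 minus oxidation state +2 gives a d⁶ configuration for Fe²⁺.
Configuration: t₂g⁶ eg⁰.
CFSE(orbital) = 6×(-0.4Δ₀) + 0×(0.6Δ₀) = -2.4Δ₀; with Δ₀ = 32320 cm⁻¹ that is -77568 cm⁻¹.
Relative to high-spin t₂g⁴ eg² (1 paired), the low-spin configuration has 2 additional pairs, contributing +2 × 29050 = +58100 cm⁻¹.
Overall CFSE = -77568 + 58100 = -19468 cm⁻¹.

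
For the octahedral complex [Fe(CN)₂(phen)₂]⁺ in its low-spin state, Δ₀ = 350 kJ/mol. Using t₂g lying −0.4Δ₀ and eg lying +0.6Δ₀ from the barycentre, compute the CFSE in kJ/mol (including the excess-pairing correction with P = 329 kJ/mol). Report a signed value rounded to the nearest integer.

-42

Ligand charges: 2×(-1) from CN⁻ and 2×(+0) from phen sum to -2; with overall charge +1, Fe is +3.
Fe sits in group 8; removing 3 electrons leaves Fe³⁺ with 8 − 3 = 5 d electrons.
Configuration: t₂g⁵ eg⁰.
CFSE(orbital) = 5×(-0.4Δ₀) + 0×(0.6Δ₀) = -2.0Δ₀; with Δ₀ = 350 kJ/mol that is -700 kJ/mol.
High-spin d⁵ would be t₂g³ eg² with 0 pairs; low-spin has 2, so 2 excess pairs cost +2P = +658 kJ/mol.
Overall CFSE = -700 + 658 = -42 kJ/mol.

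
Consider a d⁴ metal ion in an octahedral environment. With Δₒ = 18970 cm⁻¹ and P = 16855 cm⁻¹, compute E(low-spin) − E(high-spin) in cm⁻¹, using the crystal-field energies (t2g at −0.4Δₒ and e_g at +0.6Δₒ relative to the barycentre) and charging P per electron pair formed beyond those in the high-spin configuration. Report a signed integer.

-2115

High-spin: t2g^3 e_g^1, CFSE = -0.6Δₒ = -11382 cm⁻¹.
Low-spin t2g^4 e_g^0 gives -1.6Δₒ = -30352 cm⁻¹, but forming 1 extra pair costs 1P = 16855 cm⁻¹, so E(LS) = -30352 + 16855 = -13497 cm⁻¹.
E(LS) − E(HS) = -13497 − (-11382) = -2115 cm⁻¹.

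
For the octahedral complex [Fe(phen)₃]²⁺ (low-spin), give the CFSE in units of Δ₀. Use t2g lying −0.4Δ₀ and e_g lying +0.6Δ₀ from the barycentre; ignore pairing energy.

phen is neutral, so the +2 overall charge sits on Fe: oxidation state +2.
Fe sits in group 8; removing 2 electrons leaves Fe²⁺ with 8 − 2 = 6 d electrons.
Configuration: t2g^6 e_g^0.
CFSE = 6(-0.4Δ₀) + 0(0.6Δ₀) = -2.4Δ₀ + 0.0Δ₀ = -2.4Δ₀.

-2.4 Δ₀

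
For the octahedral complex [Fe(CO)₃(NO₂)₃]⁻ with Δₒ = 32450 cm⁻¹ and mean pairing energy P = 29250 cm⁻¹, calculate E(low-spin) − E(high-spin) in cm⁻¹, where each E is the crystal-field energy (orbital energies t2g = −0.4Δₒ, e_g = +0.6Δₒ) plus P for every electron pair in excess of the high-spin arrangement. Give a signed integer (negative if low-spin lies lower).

Ligand charges: 3×(+0) from CO and 3×(-1) from NO₂⁻ sum to -3; with overall charge -1, Fe is +2.
Fe is in group 8, so Fe²⁺ is d⁶ (8 − 2 = 6).
High-spin: t2g^4 e_g^2, CFSE = -0.4Δₒ = -12980 cm⁻¹.
Low-spin: t2g^6 e_g^0, orbital CFSE = -2.4Δₒ = -77880 cm⁻¹; plus 2 excess pairs × P = +58500 cm⁻¹; total -19380 cm⁻¹.
Thus E(LS) − E(HS) = -6400 cm⁻¹.

-6400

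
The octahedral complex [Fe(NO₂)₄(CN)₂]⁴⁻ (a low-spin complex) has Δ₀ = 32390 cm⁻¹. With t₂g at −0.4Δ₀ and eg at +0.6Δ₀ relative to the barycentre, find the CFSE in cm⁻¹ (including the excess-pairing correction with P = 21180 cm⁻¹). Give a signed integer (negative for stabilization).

-35376

Ligand charges: 4×(-1) from NO₂⁻ and 2×(-1) from CN⁻ sum to -6; with overall charge -4, Fe is +2.
Group 8 minus oxidation state +2 gives a d⁶ configuration for Fe²⁺.
Electron filling gives t₂g⁶ eg⁰.
CFSE(orbital) = 6×(-0.4Δ₀) + 0×(0.6Δ₀) = -2.4Δ₀; with Δ₀ = 32390 cm⁻¹ that is -77736 cm⁻¹.
Pairing penalty: 3 pairs vs 1 in the high-spin reference → 2 extra × P = 42360 cm⁻¹.
Combining: -77736 + 42360 = -35376 cm⁻¹.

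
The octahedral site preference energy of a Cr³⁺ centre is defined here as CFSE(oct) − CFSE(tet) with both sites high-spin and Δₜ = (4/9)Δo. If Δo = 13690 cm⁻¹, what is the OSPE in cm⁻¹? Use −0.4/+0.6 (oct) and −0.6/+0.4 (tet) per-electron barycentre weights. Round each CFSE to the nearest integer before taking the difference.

Group 6 minus oxidation state +3 gives a d³ configuration for Cr³⁺.
Octahedral high-spin t₂g³ eg⁰: CFSE = -1.2 × 13690 = -16428 cm⁻¹.
Tetrahedral e² t₂¹ gives -0.8Δₜ = -0.8 × (4/9) × 13690 = -4868 cm⁻¹.
OSPE = CFSE(oct) − CFSE(tet) = -16428 − (-4868) = -11560 cm⁻¹.

-11560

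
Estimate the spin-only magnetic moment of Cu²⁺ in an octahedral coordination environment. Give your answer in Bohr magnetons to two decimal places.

Group 11 minus oxidation state +2 gives a d⁹ configuration for Cu²⁺.
For octahedral d⁹ the high- and low-spin configurations coincide.
Configuration: t₂g⁶ eg³ → 1 unpaired electron.
μ(spin-only) = √[1(1+2)] = √3 ≈ 1.73 Bohr magnetons.

1.73 Bohr magnetons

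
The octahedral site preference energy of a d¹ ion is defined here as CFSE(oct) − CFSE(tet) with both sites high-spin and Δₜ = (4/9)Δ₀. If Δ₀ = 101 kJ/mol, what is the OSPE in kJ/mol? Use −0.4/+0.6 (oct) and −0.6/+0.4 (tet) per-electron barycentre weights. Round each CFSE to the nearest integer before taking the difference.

-13

Octahedral (high-spin): t₂g¹ eg⁰, CFSE = 1(−0.4) + 0(+0.6) = -0.4Δ₀ = -0.4 × 101 = -40 kJ/mol.
Tetrahedral e¹ t₂⁰ gives -0.6Δₜ = -0.6 × (4/9) × 101 = -27 kJ/mol.
Subtracting, OSPE = -40 − (-27) = -13 kJ/mol.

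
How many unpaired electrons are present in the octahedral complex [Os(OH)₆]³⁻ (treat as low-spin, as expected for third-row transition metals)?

Each OH⁻ contributes -1; 6 × (-1) = -6. With overall charge -3, Os is in the +3 oxidation state.
Os is in group 8, so Os³⁺ is d⁵ (8 − 3 = 5).
Configuration: t₂g⁵ eg⁰, giving 1 unpaired electron.

1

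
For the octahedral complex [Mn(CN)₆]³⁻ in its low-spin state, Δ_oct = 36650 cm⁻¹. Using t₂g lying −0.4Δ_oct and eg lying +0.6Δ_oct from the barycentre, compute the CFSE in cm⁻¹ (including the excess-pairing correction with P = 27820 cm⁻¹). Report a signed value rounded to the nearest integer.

Each CN⁻ contributes -1; 6 × (-1) = -6. With overall charge -3, Mn is in the +3 oxidation state.
Mn is in group 7, so Mn³⁺ is d⁴ (7 − 3 = 4).
Configuration: t₂g⁴ eg⁰.
CFSE(orbital) = 4×(-0.4Δ_oct) + 0×(0.6Δ_oct) = -1.6Δ_oct; with Δ_oct = 36650 cm⁻¹ that is -58640 cm⁻¹.
Relative to high-spin t₂g³ eg¹ (0 paired), the low-spin configuration has 1 additional pair, contributing +1 × 27820 = +27820 cm⁻¹.
Net CFSE = -58640 + 27820 = -30820 cm⁻¹.

-30820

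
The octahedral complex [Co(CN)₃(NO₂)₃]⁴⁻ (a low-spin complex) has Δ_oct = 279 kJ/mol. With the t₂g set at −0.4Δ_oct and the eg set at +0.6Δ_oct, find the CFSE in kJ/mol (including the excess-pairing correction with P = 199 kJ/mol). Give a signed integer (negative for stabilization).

Ligand charges: 3×(-1) from CN⁻ and 3×(-1) from NO₂⁻ sum to -6; with overall charge -4, Co is +2.
Co sits in group 9; removing 2 electrons leaves Co²⁺ with 9 − 2 = 7 d electrons.
Configuration: t₂g⁶ eg¹.
The orbital stabilization is -1.8Δ_oct = -1.8 × 279 = -502 kJ/mol.
Relative to high-spin t₂g⁵ eg² (2 paired), the low-spin configuration has 1 additional pair, contributing +1 × 199 = +199 kJ/mol.
Net CFSE = -502 + 199 = -303 kJ/mol.

-303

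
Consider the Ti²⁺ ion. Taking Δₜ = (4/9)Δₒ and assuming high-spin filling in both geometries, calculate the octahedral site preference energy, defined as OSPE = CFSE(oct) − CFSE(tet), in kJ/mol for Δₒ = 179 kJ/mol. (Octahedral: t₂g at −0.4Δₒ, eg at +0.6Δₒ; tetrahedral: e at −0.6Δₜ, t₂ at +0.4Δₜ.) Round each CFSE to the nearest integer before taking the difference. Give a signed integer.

-48

Ti²⁺: group 4, so d-count = 4 − 2 = 2.
Octahedral high-spin t2g^2 e_g^0: CFSE = -0.8 × 179 = -143 kJ/mol.
Tetrahedral e^2 t2^0 gives -1.2Δₜ = -1.2 × (4/9) × 179 = -95 kJ/mol.
OSPE = CFSE(oct) − CFSE(tet) = -143 − (-95) = -48 kJ/mol.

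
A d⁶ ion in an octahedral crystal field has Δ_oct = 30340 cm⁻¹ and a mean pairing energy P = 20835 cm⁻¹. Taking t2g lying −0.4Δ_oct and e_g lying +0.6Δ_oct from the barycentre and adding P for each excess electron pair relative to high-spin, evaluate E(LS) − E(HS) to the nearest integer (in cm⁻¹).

-19010

In the high-spin limit (t2g^4 e_g^2) the orbital term is -0.4Δ_oct = -12136 cm⁻¹, with no excess pairing.
For low-spin the configuration is t2g^6 e_g^0: orbital energy -2.4 × 30340 = -72816 cm⁻¹, and 2 additional pairs relative to high-spin add 41670 cm⁻¹, giving -31146 cm⁻¹.
Thus E(LS) − E(HS) = -19010 cm⁻¹.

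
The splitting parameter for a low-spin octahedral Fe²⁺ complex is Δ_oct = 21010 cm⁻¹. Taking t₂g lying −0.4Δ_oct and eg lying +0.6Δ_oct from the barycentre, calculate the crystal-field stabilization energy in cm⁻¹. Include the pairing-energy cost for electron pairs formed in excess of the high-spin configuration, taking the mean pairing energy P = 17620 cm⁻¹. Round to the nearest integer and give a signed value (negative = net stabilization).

Fe sits in group 8; removing 2 electrons leaves Fe²⁺ with 8 − 2 = 6 d electrons.
Electron filling gives t₂g⁶ eg⁰.
CFSE(orbital) = 6×(-0.4Δ_oct) + 0×(0.6Δ_oct) = -2.4Δ_oct; with Δ_oct = 21010 cm⁻¹ that is -50424 cm⁻¹.
High-spin d⁶ would be t₂g⁴ eg² with 1 pair; low-spin has 3, so 2 excess pairs cost +2P = +35240 cm⁻¹.
Overall CFSE = -50424 + 35240 = -15184 cm⁻¹.

-15184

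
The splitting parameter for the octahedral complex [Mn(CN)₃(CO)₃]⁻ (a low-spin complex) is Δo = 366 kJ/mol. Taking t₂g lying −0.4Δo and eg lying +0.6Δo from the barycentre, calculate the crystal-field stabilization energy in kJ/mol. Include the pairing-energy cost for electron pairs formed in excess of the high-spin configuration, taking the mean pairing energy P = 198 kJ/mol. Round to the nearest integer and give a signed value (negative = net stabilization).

Ligand charges: 3×(-1) from CN⁻ and 3×(+0) from CO sum to -3; with overall charge -1, Mn is +2.
Group 7 minus oxidation state +2 gives a d⁵ configuration for Mn²⁺.
Configuration: t₂g⁵ eg⁰.
The orbital stabilization is -2.0Δo = -2.0 × 366 = -732 kJ/mol.
Relative to high-spin t₂g³ eg² (0 paired), the low-spin configuration has 2 additional pairs, contributing +2 × 198 = +396 kJ/mol.
Net CFSE = -732 + 396 = -336 kJ/mol.

-336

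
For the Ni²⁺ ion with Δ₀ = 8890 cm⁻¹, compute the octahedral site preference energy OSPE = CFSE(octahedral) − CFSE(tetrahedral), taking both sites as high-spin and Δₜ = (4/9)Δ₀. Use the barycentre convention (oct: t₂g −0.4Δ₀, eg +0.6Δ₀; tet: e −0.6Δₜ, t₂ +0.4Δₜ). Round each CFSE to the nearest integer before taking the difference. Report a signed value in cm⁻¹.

Ni is in group 10, so Ni²⁺ is d⁸ (10 − 2 = 8).
In an octahedral site d⁸ (HS) is t₂g⁶ eg², giving CFSE(oct) = -1.2Δ₀ = -10668 cm⁻¹.
In a tetrahedral site the filling is e⁴ t₂⁴: CFSE(tet) = -0.8Δₜ = -0.8 × (4/9)(8890) = -3161 cm⁻¹.
Subtracting, OSPE = -10668 − (-3161) = -7507 cm⁻¹.

-7507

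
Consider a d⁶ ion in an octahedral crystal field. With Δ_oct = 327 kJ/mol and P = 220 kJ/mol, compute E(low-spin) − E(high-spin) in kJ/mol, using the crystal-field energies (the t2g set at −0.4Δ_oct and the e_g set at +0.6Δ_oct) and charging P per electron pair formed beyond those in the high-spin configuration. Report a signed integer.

High-spin d⁶ fills as t2g^4 e_g^2 with CFSE 4(−0.4) + 2(+0.6) = -0.4Δ_oct = -131 kJ/mol.
Low-spin t2g^6 e_g^0 gives -2.4Δ_oct = -785 kJ/mol, but forming 2 extra pairs costs 2P = 440 kJ/mol, so E(LS) = -785 + 440 = -345 kJ/mol.
The difference is -345 − (-131) = -214 kJ/mol, so low-spin lies lower.

-214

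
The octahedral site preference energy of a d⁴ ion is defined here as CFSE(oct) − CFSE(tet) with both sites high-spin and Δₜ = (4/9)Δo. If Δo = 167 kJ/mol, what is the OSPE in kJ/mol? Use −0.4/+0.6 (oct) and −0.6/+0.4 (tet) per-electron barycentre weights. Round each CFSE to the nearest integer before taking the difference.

-70

Octahedral (high-spin): t₂g³ eg¹, CFSE = 3(−0.4) + 1(+0.6) = -0.6Δo = -0.6 × 167 = -100 kJ/mol.
Tetrahedral e² t₂² gives -0.4Δₜ = -0.4 × (4/9) × 167 = -30 kJ/mol.
OSPE = -100 − (-30) = -70 kJ/mol.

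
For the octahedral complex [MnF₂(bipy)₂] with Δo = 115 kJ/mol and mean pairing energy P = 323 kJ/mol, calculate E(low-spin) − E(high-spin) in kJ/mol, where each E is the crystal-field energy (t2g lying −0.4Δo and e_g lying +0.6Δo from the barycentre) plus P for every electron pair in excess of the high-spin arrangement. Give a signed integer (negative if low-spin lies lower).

416

Ligand charges: 2×(-1) from F⁻ and 2×(+0) from bipy sum to -2; with overall charge +0, Mn is +2.
Group 7 minus oxidation state +2 gives a d⁵ configuration for Mn²⁺.
In the high-spin limit (t2g^3 e_g^2) the orbital term is 0.0Δo = 0 kJ/mol, with no excess pairing.
Low-spin: t2g^5 e_g^0, orbital CFSE = -2.0Δo = -230 kJ/mol; plus 2 excess pairs × P = +646 kJ/mol; total 416 kJ/mol.
E(LS) − E(HS) = 416 − (0) = 416 kJ/mol.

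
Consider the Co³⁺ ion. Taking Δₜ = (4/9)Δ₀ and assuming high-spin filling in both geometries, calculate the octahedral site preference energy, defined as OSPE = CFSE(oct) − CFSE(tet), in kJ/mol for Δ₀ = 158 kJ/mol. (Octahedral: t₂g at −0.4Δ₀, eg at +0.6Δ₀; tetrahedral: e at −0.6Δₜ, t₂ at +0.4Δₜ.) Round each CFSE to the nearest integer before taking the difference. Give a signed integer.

Group 9 minus oxidation state +3 gives a d⁶ configuration for Co³⁺.
In an octahedral site d⁶ (HS) is t2g^4 e_g^2, giving CFSE(oct) = -0.4Δ₀ = -63 kJ/mol.
In a tetrahedral site the filling is e^3 t2^3: CFSE(tet) = -0.6Δₜ = -0.6 × (4/9)(158) = -42 kJ/mol.
OSPE = CFSE(oct) − CFSE(tet) = -63 − (-42) = -21 kJ/mol.

-21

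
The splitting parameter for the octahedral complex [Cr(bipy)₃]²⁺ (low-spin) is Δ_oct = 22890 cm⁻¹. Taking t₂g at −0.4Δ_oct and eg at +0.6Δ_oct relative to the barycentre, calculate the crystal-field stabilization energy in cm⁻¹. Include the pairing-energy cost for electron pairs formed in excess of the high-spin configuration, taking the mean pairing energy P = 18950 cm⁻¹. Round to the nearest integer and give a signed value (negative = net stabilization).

bipy is neutral, so the +2 overall charge sits on Cr: oxidation state +2.
Group 6 minus oxidation state +2 gives a d⁴ configuration for Cr²⁺.
Configuration: t₂g⁴ eg⁰.
The orbital stabilization is -1.6Δ_oct = -1.6 × 22890 = -36624 cm⁻¹.
High-spin d⁴ would be t₂g³ eg¹ with 0 pairs; low-spin has 1, so 1 excess pair costs +1P = +18950 cm⁻¹.
Net CFSE = -36624 + 18950 = -17674 cm⁻¹.

-17674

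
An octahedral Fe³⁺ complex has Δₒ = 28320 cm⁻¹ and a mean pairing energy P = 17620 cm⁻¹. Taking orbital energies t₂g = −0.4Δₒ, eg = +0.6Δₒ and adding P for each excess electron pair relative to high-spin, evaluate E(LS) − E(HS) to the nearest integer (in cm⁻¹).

-21400

Fe is in group 8, so Fe³⁺ is d⁵ (8 − 3 = 5).
High-spin d⁵ fills as t₂g³ eg² with CFSE 3(−0.4) + 2(+0.6) = 0.0Δₒ = 0 cm⁻¹.
Low-spin t₂g⁵ eg⁰ gives -2.0Δₒ = -56640 cm⁻¹, but forming 2 extra pairs costs 2P = 35240 cm⁻¹, so E(LS) = -56640 + 35240 = -21400 cm⁻¹.
E(LS) − E(HS) = -21400 − (0) = -21400 cm⁻¹.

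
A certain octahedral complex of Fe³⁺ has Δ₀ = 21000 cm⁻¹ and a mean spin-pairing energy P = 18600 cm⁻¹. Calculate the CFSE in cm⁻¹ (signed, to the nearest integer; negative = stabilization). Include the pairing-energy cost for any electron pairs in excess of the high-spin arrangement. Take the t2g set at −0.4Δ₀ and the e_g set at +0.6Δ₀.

-4800

Fe³⁺: group 8, so d-count = 8 − 3 = 5.
Δ₀ > P, so pairing is preferred: the ground state is low-spin.
Filling d⁵ accordingly: t2g^5 e_g^0.
Orbital CFSE = -2.0Δ₀ = -2.0 × 21000 = -42000 cm⁻¹.
Excess pairs vs high-spin: 2 − 0 = 2; pairing cost = +37200 cm⁻¹.
Net CFSE = -42000 + 37200 = -4800 cm⁻¹.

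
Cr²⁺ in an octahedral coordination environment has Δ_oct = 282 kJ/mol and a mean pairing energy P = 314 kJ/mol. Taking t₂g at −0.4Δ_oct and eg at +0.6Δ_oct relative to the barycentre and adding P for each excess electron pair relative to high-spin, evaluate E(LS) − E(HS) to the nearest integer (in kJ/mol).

32

Cr is in group 6, so Cr²⁺ is d⁴ (6 − 2 = 4).
High-spin d⁴ fills as t₂g³ eg¹ with CFSE 3(−0.4) + 1(+0.6) = -0.6Δ_oct = -169 kJ/mol.
Low-spin t₂g⁴ eg⁰ gives -1.6Δ_oct = -451 kJ/mol, but forming 1 extra pair costs 1P = 314 kJ/mol, so E(LS) = -451 + 314 = -137 kJ/mol.
E(LS) − E(HS) = -137 − (-169) = 32 kJ/mol.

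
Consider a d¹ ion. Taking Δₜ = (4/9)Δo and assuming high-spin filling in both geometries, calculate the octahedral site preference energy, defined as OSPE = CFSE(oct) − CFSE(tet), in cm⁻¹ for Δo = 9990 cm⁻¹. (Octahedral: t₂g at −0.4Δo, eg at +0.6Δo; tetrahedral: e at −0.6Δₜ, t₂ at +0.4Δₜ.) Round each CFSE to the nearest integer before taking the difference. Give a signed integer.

In an octahedral site d¹ (HS) is t₂g¹ eg⁰, giving CFSE(oct) = -0.4Δo = -3996 cm⁻¹.
Tetrahedral: e¹ t₂⁰, CFSE = 1(−0.6) + 0(+0.4) = -0.6Δₜ = -0.6 × (4/9) × 9990 = -2664 cm⁻¹.
OSPE = -3996 − (-2664) = -1332 cm⁻¹.

-1332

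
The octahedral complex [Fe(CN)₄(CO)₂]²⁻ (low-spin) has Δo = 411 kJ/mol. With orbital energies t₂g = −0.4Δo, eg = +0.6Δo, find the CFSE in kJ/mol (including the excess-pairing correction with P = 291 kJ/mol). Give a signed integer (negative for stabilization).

Ligand charges: 4×(-1) from CN⁻ and 2×(+0) from CO sum to -4; with overall charge -2, Fe is +2.
Fe²⁺: group 8, so d-count = 8 − 2 = 6.
Configuration: t₂g⁶ eg⁰.
The orbital stabilization is -2.4Δo = -2.4 × 411 = -986 kJ/mol.
High-spin d⁶ would be t₂g⁴ eg² with 1 pair; low-spin has 3, so 2 excess pairs cost +2P = +582 kJ/mol.
Net CFSE = -986 + 582 = -404 kJ/mol.

-404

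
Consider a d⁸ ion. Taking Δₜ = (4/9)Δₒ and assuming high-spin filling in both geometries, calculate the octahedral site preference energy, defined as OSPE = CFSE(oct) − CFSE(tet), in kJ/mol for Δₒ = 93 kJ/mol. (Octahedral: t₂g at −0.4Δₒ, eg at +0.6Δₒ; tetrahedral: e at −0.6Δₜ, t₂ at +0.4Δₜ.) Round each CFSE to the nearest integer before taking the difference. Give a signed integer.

Octahedral (high-spin): t₂g⁶ eg², CFSE = 6(−0.4) + 2(+0.6) = -1.2Δₒ = -1.2 × 93 = -112 kJ/mol.
Tetrahedral e⁴ t₂⁴ gives -0.8Δₜ = -0.8 × (4/9) × 93 = -33 kJ/mol.
Subtracting, OSPE = -112 − (-33) = -79 kJ/mol.

-79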